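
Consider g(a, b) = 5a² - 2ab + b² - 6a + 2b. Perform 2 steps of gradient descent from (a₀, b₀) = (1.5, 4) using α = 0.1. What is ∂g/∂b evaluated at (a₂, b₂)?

∇g = (10a - 2b - 6, -2a + 2b + 2)
(a₁, b₁) = (1.5, 4) − 0.1·(1, 7) = (1.4, 3.3)
(a₂, b₂) = (1.4, 3.3) − 0.1·(1.4, 5.8) = (1.26, 2.72)
∂g/∂b at (1.26, 2.72) = 4.92

4.92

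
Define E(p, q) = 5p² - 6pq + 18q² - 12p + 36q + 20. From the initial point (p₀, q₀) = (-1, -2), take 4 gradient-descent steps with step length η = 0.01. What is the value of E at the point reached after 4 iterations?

7.54637382915392

∇E = (10p - 6q - 12, -6p + 36q + 36)
Step 1: at (-1, -2), ∇E = (-10, -30) → (-1, -2) − 0.01·(-10, -30) = (-0.9, -1.7)
Step 2: at (-0.9, -1.7), ∇E = (-10.8, -19.8) → (-0.9, -1.7) − 0.01·(-10.8, -19.8) = (-0.792, -1.502)
Step 3: at (-0.792, -1.502), ∇E = (-10.908, -13.32) → (-0.792, -1.502) − 0.01·(-10.908, -13.32) = (-0.68292, -1.3688)
Step 4: at (-0.68292, -1.3688), ∇E = (-10.6164, -9.17928) → (-0.68292, -1.3688) − 0.01·(-10.6164, -9.17928) = (-0.576756, -1.2770072)
E(-0.576756, -1.2770072) = 7.54637382915392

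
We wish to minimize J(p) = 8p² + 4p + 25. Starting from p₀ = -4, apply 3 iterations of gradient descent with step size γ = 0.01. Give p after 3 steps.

-2.47264

J′(p) = 16p + 4
p₁ = -4 − 0.01·(-60) = -3.4
p₂ = -3.4 − 0.01·(-50.4) = -2.896
p₃ = -2.896 − 0.01·(-42.336) = -2.47264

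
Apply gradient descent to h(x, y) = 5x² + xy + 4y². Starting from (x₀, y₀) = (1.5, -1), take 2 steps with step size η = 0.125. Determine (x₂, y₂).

(0.0859375, 0.03125)

∇h = (10x + y, x + 8y)
Step 1: at (1.5, -1), ∇h = (14, -6.5) → (1.5, -1) − 0.125·(14, -6.5) = (-0.25, -0.1875)
Step 2: at (-0.25, -0.1875), ∇h = (-2.6875, -1.75) → (-0.25, -0.1875) − 0.125·(-2.6875, -1.75) = (0.0859375, 0.03125)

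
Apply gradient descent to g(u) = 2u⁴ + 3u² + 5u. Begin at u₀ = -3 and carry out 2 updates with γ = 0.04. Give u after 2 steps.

g′(u) = 8u³ + 6u + 5
u₁ = -3 − 0.04·(-229) = 6.16
u₂ = 6.16 − 0.04·1911.919168 = -70.31676672

-70.31676672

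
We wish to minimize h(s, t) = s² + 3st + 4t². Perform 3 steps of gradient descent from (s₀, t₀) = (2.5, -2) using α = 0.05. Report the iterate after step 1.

∇h = (2s + 3t, 3s + 8t)
(s₁, t₁) = (2.5, -2) − 0.05·(-1, -8.5) = (2.55, -1.575)

(2.55, -1.575)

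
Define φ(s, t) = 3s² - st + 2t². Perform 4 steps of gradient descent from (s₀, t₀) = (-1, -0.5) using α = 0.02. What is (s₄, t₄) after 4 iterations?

(-0.63079984, -0.41756072)

∇φ = (6s - t, -s + 4t)
Step 1: at (-1, -0.5), ∇φ = (-5.5, -1) → (-1, -0.5) − 0.02·(-5.5, -1) = (-0.89, -0.48)
Step 2: at (-0.89, -0.48), ∇φ = (-4.86, -1.03) → (-0.89, -0.48) − 0.02·(-4.86, -1.03) = (-0.7928, -0.4594)
Step 3: at (-0.7928, -0.4594), ∇φ = (-4.2974, -1.0448) → (-0.7928, -0.4594) − 0.02·(-4.2974, -1.0448) = (-0.706852, -0.438504)
Step 4: at (-0.706852, -0.438504), ∇φ = (-3.802608, -1.047164) → (-0.706852, -0.438504) − 0.02·(-3.802608, -1.047164) = (-0.63079984, -0.41756072)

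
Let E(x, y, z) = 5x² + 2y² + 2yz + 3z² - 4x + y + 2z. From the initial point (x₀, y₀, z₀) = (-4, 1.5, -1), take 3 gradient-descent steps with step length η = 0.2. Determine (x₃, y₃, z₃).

∇E = (10x - 4, 4y + 2z + 1, 2y + 6z + 2)
Step 1: at (-4, 1.5, -1), ∇E = (-44, 5, -1) → (-4, 1.5, -1) − 0.2·(-44, 5, -1) = (4.8, 0.5, -0.8)
Step 2: at (4.8, 0.5, -0.8), ∇E = (44, 1.4, -1.8) → (4.8, 0.5, -0.8) − 0.2·(44, 1.4, -1.8) = (-4, 0.22, -0.44)
Step 3: at (-4, 0.22, -0.44), ∇E = (-44, 1, -0.2) → (-4, 0.22, -0.44) − 0.2·(-44, 1, -0.2) = (4.8, 0.02, -0.4)

(4.8, 0.02, -0.4)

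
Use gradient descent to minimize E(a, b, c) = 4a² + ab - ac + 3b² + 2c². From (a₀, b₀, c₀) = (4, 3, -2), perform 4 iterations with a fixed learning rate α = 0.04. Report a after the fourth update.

∇E = (8a + b - c, a + 6b, -a + 4c)
(a₁, b₁, c₁) = (4, 3, -2) − 0.04·(37, 22, -12) = (2.52, 2.12, -1.52)
(a₂, b₂, c₂) = (2.52, 2.12, -1.52) − 0.04·(23.8, 15.24, -8.6) = (1.568, 1.5104, -1.176)
(a₃, b₃, c₃) = (1.568, 1.5104, -1.176) − 0.04·(15.2304, 10.6304, -6.272) = (0.958784, 1.085184, -0.92512)
(a₄, b₄, c₄) = (0.958784, 1.085184, -0.92512) − 0.04·(9.680576, 7.469888, -4.659264) = (0.57156096, 0.78638848, -0.73874944)
a = 0.57156096

0.57156096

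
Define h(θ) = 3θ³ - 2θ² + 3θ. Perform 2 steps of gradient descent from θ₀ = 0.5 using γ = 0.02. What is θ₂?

h′(θ) = 9θ² - 4θ + 3
Step 1: h′(0.5) = 3.25; θ₁ = 0.5 − 0.02·3.25 = 0.435
Step 2: h′(0.435) = 2.963025; θ₂ = 0.435 − 0.02·2.963025 = 0.3757395

0.3757395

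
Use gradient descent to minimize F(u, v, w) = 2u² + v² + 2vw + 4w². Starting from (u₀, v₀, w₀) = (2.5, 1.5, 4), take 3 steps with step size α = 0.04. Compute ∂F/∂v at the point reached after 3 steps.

3.308736

∇F = (4u, 2v + 2w, 2v + 8w)
Step 1: at (2.5, 1.5, 4), ∇F = (10, 11, 35) → (2.5, 1.5, 4) − 0.04·(10, 11, 35) = (2.1, 1.06, 2.6)
Step 2: at (2.1, 1.06, 2.6), ∇F = (8.4, 7.32, 22.92) → (2.1, 1.06, 2.6) − 0.04·(8.4, 7.32, 22.92) = (1.764, 0.7672, 1.6832)
Step 3: at (1.764, 0.7672, 1.6832), ∇F = (7.056, 4.9008, 15) → (1.764, 0.7672, 1.6832) − 0.04·(7.056, 4.9008, 15) = (1.48176, 0.571168, 1.0832)
∂F/∂v at (1.48176, 0.571168, 1.0832) = 3.308736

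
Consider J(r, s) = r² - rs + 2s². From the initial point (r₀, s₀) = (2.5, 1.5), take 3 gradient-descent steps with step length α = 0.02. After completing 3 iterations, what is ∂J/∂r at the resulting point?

∇J = (2r - s, -r + 4s)
(r₁, s₁) = (2.5, 1.5) − 0.02·(3.5, 3.5) = (2.43, 1.43)
(r₂, s₂) = (2.43, 1.43) − 0.02·(3.43, 3.29) = (2.3614, 1.3642)
(r₃, s₃) = (2.3614, 1.3642) − 0.02·(3.3586, 3.0954) = (2.294228, 1.302292)
∂J/∂r at (2.294228, 1.302292) = 3.286164

3.286164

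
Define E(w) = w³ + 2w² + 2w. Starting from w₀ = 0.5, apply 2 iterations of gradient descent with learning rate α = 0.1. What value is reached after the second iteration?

E′(w) = 3w² + 4w + 2
Step 1: E′(0.5) = 4.75; w₁ = 0.5 − 0.1·4.75 = 0.025
Step 2: E′(0.025) = 2.101875; w₂ = 0.025 − 0.1·2.101875 = -0.1851875

-0.1851875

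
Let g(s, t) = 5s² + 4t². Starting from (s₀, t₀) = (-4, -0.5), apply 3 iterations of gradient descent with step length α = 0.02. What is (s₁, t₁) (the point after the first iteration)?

∇g = (10s, 8t)
Step 1: at (-4, -0.5), ∇g = (-40, -4) → (-4, -0.5) − 0.02·(-40, -4) = (-3.2, -0.42)

(-3.2, -0.42)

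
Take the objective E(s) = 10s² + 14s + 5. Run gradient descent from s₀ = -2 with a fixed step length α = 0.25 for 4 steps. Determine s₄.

-333.5

E′(s) = 20s + 14
s₁ = -2 − 0.25·(-26) = 4.5
s₂ = 4.5 − 0.25·104 = -21.5
s₃ = -21.5 − 0.25·(-416) = 82.5
s₄ = 82.5 − 0.25·1664 = -333.5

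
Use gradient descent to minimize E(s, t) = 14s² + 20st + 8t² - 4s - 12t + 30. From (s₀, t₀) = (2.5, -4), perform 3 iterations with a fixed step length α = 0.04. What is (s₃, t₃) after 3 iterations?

∇E = (28s + 20t - 4, 20s + 16t - 12)
Step 1: at (2.5, -4), ∇E = (-14, -26) → (2.5, -4) − 0.04·(-14, -26) = (3.06, -2.96)
Step 2: at (3.06, -2.96), ∇E = (22.48, 1.84) → (3.06, -2.96) − 0.04·(22.48, 1.84) = (2.1608, -3.0336)
Step 3: at (2.1608, -3.0336), ∇E = (-4.1696, -17.3216) → (2.1608, -3.0336) − 0.04·(-4.1696, -17.3216) = (2.327584, -2.340736)

(2.327584, -2.340736)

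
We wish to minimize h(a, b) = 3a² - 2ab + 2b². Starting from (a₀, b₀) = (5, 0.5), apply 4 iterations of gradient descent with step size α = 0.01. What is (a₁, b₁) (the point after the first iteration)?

∇h = (6a - 2b, -2a + 4b)
Step 1: at (5, 0.5), ∇h = (29, -8) → (5, 0.5) − 0.01·(29, -8) = (4.71, 0.58)

(4.71, 0.58)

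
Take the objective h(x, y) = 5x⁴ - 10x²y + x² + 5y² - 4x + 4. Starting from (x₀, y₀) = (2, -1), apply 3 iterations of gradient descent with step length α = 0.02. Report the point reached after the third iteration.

∇h = (20x³ - 20xy + 2x - 4, -10x² + 10y)
(x₁, y₁) = (2, -1) − 0.02·(200, -50) = (-2, 0)
(x₂, y₂) = (-2, 0) − 0.02·(-168, -40) = (1.36, 0.8)
(x₃, y₃) = (1.36, 0.8) − 0.02·(27.26912, -10.496) = (0.8146176, 1.00992)

(0.8146176, 1.00992)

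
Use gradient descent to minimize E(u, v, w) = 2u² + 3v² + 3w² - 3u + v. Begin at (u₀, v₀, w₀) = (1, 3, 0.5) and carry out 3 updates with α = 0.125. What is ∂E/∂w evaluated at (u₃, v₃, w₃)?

∇E = (4u - 3, 6v + 1, 6w)
(u₁, v₁, w₁) = (1, 3, 0.5) − 0.125·(1, 19, 3) = (0.875, 0.625, 0.125)
(u₂, v₂, w₂) = (0.875, 0.625, 0.125) − 0.125·(0.5, 4.75, 0.75) = (0.8125, 0.03125, 0.03125)
(u₃, v₃, w₃) = (0.8125, 0.03125, 0.03125) − 0.125·(0.25, 1.1875, 0.1875) = (0.78125, -0.1171875, 0.0078125)
∂E/∂w at (0.78125, -0.1171875, 0.0078125) = 0.046875

0.046875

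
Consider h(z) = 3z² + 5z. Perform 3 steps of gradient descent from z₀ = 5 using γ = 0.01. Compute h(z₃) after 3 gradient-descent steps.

h′(z) = 6z + 5
z₁ = 5 − 0.01·35 = 4.65
z₂ = 4.65 − 0.01·32.9 = 4.321
z₃ = 4.321 − 0.01·30.926 = 4.01174
h(4.01174) = 68.3408734828

68.3408734828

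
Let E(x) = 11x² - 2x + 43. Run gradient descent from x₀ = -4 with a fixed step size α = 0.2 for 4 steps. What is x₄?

E′(x) = 22x - 2
x₁ = -4 − 0.2·(-90) = 14
x₂ = 14 − 0.2·306 = -47.2
x₃ = -47.2 − 0.2·(-1040.4) = 160.88
x₄ = 160.88 − 0.2·3537.36 = -546.592

-546.592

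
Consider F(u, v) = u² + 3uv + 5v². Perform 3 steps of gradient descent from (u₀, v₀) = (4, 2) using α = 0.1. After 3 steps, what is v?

-0.732

∇F = (2u + 3v, 3u + 10v)
Step 1: at (4, 2), ∇F = (14, 32) → (4, 2) − 0.1·(14, 32) = (2.6, -1.2)
Step 2: at (2.6, -1.2), ∇F = (1.6, -4.2) → (2.6, -1.2) − 0.1·(1.6, -4.2) = (2.44, -0.78)
Step 3: at (2.44, -0.78), ∇F = (2.54, -0.48) → (2.44, -0.78) − 0.1·(2.54, -0.48) = (2.186, -0.732)
v = -0.732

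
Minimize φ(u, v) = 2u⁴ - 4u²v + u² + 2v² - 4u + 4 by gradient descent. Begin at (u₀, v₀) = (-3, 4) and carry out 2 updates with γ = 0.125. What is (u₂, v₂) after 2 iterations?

(-2229.640625, 91.03125)

∇φ = (8u³ - 8uv + 2u - 4, -4u² + 4v)
(u₁, v₁) = (-3, 4) − 0.125·(-130, -20) = (13.25, 6.5)
(u₂, v₂) = (13.25, 6.5) − 0.125·(17943.125, -676.25) = (-2229.640625, 91.03125)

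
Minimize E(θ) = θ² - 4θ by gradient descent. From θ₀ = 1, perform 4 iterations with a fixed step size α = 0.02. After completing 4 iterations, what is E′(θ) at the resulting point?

E′(θ) = 2θ - 4
θ₁ = 1 − 0.02·(-2) = 1.04
θ₂ = 1.04 − 0.02·(-1.92) = 1.0784
θ₃ = 1.0784 − 0.02·(-1.8432) = 1.115264
θ₄ = 1.115264 − 0.02·(-1.769472) = 1.15065344
E′(θ) at (1.15065344) = -1.69869312

-1.69869312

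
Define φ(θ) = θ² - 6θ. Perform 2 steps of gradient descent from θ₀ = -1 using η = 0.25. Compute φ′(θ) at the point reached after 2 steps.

-2

φ′(θ) = 2θ - 6
θ₁ = -1 − 0.25·(-8) = 1
θ₂ = 1 − 0.25·(-4) = 2
φ′(θ) at (2) = -2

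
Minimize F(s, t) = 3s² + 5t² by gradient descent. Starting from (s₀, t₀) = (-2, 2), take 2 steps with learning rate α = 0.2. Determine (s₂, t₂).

(-0.08, 2)

∇F = (6s, 10t)
(s₁, t₁) = (-2, 2) − 0.2·(-12, 20) = (0.4, -2)
(s₂, t₂) = (0.4, -2) − 0.2·(2.4, -20) = (-0.08, 2)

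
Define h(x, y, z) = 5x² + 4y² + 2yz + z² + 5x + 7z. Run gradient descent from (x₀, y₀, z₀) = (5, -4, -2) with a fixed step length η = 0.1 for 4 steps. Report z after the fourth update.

∇h = (10x + 5, 8y + 2z, 2y + 2z + 7)
Step 1: at (5, -4, -2), ∇h = (55, -36, -5) → (5, -4, -2) − 0.1·(55, -36, -5) = (-0.5, -0.4, -1.5)
Step 2: at (-0.5, -0.4, -1.5), ∇h = (0, -6.2, 3.2) → (-0.5, -0.4, -1.5) − 0.1·(0, -6.2, 3.2) = (-0.5, 0.22, -1.82)
Step 3: at (-0.5, 0.22, -1.82), ∇h = (0, -1.88, 3.8) → (-0.5, 0.22, -1.82) − 0.1·(0, -1.88, 3.8) = (-0.5, 0.408, -2.2)
Step 4: at (-0.5, 0.408, -2.2), ∇h = (0, -1.136, 3.416) → (-0.5, 0.408, -2.2) − 0.1·(0, -1.136, 3.416) = (-0.5, 0.5216, -2.5416)
z = -2.5416

-2.5416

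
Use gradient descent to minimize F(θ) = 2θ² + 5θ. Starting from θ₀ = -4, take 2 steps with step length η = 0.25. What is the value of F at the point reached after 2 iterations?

F′(θ) = 4θ + 5
θ₁ = -4 − 0.25·(-11) = -1.25
θ₂ = -1.25 − 0.25·0 = -1.25
F(-1.25) = -3.125

-3.125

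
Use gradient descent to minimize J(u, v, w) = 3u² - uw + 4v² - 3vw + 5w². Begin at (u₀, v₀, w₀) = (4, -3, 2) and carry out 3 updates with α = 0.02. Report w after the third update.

0.849456

∇J = (6u - w, 8v - 3w, -u - 3v + 10w)
Step 1: at (4, -3, 2), ∇J = (22, -30, 25) → (4, -3, 2) − 0.02·(22, -30, 25) = (3.56, -2.4, 1.5)
Step 2: at (3.56, -2.4, 1.5), ∇J = (19.86, -23.7, 18.64) → (3.56, -2.4, 1.5) − 0.02·(19.86, -23.7, 18.64) = (3.1628, -1.926, 1.1272)
Step 3: at (3.1628, -1.926, 1.1272), ∇J = (17.8496, -18.7896, 13.8872) → (3.1628, -1.926, 1.1272) − 0.02·(17.8496, -18.7896, 13.8872) = (2.805808, -1.550208, 0.849456)
w = 0.849456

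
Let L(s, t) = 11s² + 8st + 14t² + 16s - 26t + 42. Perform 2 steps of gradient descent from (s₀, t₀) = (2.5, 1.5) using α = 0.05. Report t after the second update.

2.08

∇L = (22s + 8t + 16, 8s + 28t - 26)
Step 1: at (2.5, 1.5), ∇L = (83, 36) → (2.5, 1.5) − 0.05·(83, 36) = (-1.65, -0.3)
Step 2: at (-1.65, -0.3), ∇L = (-22.7, -47.6) → (-1.65, -0.3) − 0.05·(-22.7, -47.6) = (-0.515, 2.08)
t = 2.08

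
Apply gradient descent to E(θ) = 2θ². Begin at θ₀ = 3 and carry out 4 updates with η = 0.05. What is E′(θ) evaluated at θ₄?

E′(θ) = 4θ
Step 1: E′(3) = 12; θ₁ = 3 − 0.05·12 = 2.4
Step 2: E′(2.4) = 9.6; θ₂ = 2.4 − 0.05·9.6 = 1.92
Step 3: E′(1.92) = 7.68; θ₃ = 1.92 − 0.05·7.68 = 1.536
Step 4: E′(1.536) = 6.144; θ₄ = 1.536 − 0.05·6.144 = 1.2288
E′(θ) at (1.2288) = 4.9152

4.9152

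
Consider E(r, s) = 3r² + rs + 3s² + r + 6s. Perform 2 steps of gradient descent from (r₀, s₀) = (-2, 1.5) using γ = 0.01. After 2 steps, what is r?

∇E = (6r + s + 1, r + 6s + 6)
Step 1: at (-2, 1.5), ∇E = (-9.5, 13) → (-2, 1.5) − 0.01·(-9.5, 13) = (-1.905, 1.37)
Step 2: at (-1.905, 1.37), ∇E = (-9.06, 12.315) → (-1.905, 1.37) − 0.01·(-9.06, 12.315) = (-1.8144, 1.24685)
r = -1.8144

-1.8144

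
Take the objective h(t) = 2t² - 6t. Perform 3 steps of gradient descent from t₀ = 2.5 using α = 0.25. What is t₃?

1.5

h′(t) = 4t - 6
Step 1: h′(2.5) = 4; t₁ = 2.5 − 0.25·4 = 1.5
Step 2: h′(1.5) = 0; t₂ = 1.5 − 0.25·0 = 1.5
Step 3: h′(1.5) = 0; t₃ = 1.5 − 0.25·0 = 1.5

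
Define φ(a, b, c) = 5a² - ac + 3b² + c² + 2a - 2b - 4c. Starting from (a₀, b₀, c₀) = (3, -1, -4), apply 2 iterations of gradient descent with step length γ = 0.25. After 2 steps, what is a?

∇φ = (10a - c + 2, 6b - 2, -a + 2c - 4)
Step 1: at (3, -1, -4), ∇φ = (36, -8, -15) → (3, -1, -4) − 0.25·(36, -8, -15) = (-6, 1, -0.25)
Step 2: at (-6, 1, -0.25), ∇φ = (-57.75, 4, 1.5) → (-6, 1, -0.25) − 0.25·(-57.75, 4, 1.5) = (8.4375, 0, -0.625)
a = 8.4375

8.4375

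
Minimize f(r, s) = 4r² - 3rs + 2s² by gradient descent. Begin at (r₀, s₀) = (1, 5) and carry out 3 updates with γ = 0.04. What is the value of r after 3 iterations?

∇f = (8r - 3s, -3r + 4s)
(r₁, s₁) = (1, 5) − 0.04·(-7, 17) = (1.28, 4.32)
(r₂, s₂) = (1.28, 4.32) − 0.04·(-2.72, 13.44) = (1.3888, 3.7824)
(r₃, s₃) = (1.3888, 3.7824) − 0.04·(-0.2368, 10.9632) = (1.398272, 3.343872)
r = 1.398272

1.398272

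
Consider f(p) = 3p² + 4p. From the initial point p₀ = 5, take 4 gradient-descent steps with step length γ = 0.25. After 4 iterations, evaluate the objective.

-0.95703125

f′(p) = 6p + 4
p₁ = 5 − 0.25·34 = -3.5
p₂ = -3.5 − 0.25·(-17) = 0.75
p₃ = 0.75 − 0.25·8.5 = -1.375
p₄ = -1.375 − 0.25·(-4.25) = -0.3125
f(-0.3125) = -0.95703125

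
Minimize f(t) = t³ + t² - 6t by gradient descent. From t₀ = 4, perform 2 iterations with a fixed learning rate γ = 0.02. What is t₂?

2.46

f′(t) = 3t² + 2t - 6
Step 1: f′(4) = 50; t₁ = 4 − 0.02·50 = 3
Step 2: f′(3) = 27; t₂ = 3 − 0.02·27 = 2.46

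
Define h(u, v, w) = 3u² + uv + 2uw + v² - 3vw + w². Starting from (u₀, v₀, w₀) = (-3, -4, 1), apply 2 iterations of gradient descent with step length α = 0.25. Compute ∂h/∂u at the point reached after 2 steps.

∇h = (6u + v + 2w, u + 2v - 3w, 2u - 3v + 2w)
(u₁, v₁, w₁) = (-3, -4, 1) − 0.25·(-20, -14, 8) = (2, -0.5, -1)
(u₂, v₂, w₂) = (2, -0.5, -1) − 0.25·(9.5, 4, 3.5) = (-0.375, -1.5, -1.875)
∂h/∂u at (-0.375, -1.5, -1.875) = -7.5

-7.5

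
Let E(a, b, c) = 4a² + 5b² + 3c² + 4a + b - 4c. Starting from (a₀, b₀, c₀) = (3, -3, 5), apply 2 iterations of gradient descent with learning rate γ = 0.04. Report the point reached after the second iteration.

∇E = (8a + 4, 10b + 1, 6c - 4)
(a₁, b₁, c₁) = (3, -3, 5) − 0.04·(28, -29, 26) = (1.88, -1.84, 3.96)
(a₂, b₂, c₂) = (1.88, -1.84, 3.96) − 0.04·(19.04, -17.4, 19.76) = (1.1184, -1.144, 3.1696)

(1.1184, -1.144, 3.1696)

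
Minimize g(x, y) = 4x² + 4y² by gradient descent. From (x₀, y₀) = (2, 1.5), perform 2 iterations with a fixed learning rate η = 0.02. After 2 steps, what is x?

∇g = (8x, 8y)
Step 1: at (2, 1.5), ∇g = (16, 12) → (2, 1.5) − 0.02·(16, 12) = (1.68, 1.26)
Step 2: at (1.68, 1.26), ∇g = (13.44, 10.08) → (1.68, 1.26) − 0.02·(13.44, 10.08) = (1.4112, 1.0584)
x = 1.4112

1.4112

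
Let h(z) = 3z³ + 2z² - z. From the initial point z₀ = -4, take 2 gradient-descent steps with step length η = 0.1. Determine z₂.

-260.921

h′(z) = 9z² + 4z - 1
z₁ = -4 − 0.1·127 = -16.7
z₂ = -16.7 − 0.1·2442.21 = -260.921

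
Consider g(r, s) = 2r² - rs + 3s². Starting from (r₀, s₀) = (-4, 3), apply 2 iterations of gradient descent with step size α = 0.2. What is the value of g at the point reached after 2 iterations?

∇g = (4r - s, -r + 6s)
Step 1: at (-4, 3), ∇g = (-19, 22) → (-4, 3) − 0.2·(-19, 22) = (-0.2, -1.4)
Step 2: at (-0.2, -1.4), ∇g = (0.6, -8.2) → (-0.2, -1.4) − 0.2·(0.6, -8.2) = (-0.32, 0.24)
g(-0.32, 0.24) = 0.4544

0.4544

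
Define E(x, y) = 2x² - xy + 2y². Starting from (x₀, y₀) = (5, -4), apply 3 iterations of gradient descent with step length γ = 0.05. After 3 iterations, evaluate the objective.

∇E = (4x - y, -x + 4y)
Step 1: at (5, -4), ∇E = (24, -21) → (5, -4) − 0.05·(24, -21) = (3.8, -2.95)
Step 2: at (3.8, -2.95), ∇E = (18.15, -15.6) → (3.8, -2.95) − 0.05·(18.15, -15.6) = (2.8925, -2.17)
Step 3: at (2.8925, -2.17), ∇E = (13.74, -11.5725) → (2.8925, -2.17) − 0.05·(13.74, -11.5725) = (2.2055, -1.591375)
E(2.2055, -1.591375) = 18.30318684375

18.30318684375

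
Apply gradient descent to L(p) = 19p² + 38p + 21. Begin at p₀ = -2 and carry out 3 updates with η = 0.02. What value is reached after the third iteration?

L′(p) = 38p + 38
Step 1: L′(-2) = -38; p₁ = -2 − 0.02·(-38) = -1.24
Step 2: L′(-1.24) = -9.12; p₂ = -1.24 − 0.02·(-9.12) = -1.0576
Step 3: L′(-1.0576) = -2.1888; p₃ = -1.0576 − 0.02·(-2.1888) = -1.013824

-1.013824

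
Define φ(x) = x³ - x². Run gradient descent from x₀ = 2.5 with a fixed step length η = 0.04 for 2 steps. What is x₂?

φ′(x) = 3x² - 2x
Step 1: φ′(2.5) = 13.75; x₁ = 2.5 − 0.04·13.75 = 1.95
Step 2: φ′(1.95) = 7.5075; x₂ = 1.95 − 0.04·7.5075 = 1.6497

1.6497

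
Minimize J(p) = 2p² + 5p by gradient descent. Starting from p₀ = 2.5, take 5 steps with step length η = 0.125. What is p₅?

J′(p) = 4p + 5
Step 1: J′(2.5) = 15; p₁ = 2.5 − 0.125·15 = 0.625
Step 2: J′(0.625) = 7.5; p₂ = 0.625 − 0.125·7.5 = -0.3125
Step 3: J′(-0.3125) = 3.75; p₃ = -0.3125 − 0.125·3.75 = -0.78125
Step 4: J′(-0.78125) = 1.875; p₄ = -0.78125 − 0.125·1.875 = -1.015625
Step 5: J′(-1.015625) = 0.9375; p₅ = -1.015625 − 0.125·0.9375 = -1.1328125

-1.1328125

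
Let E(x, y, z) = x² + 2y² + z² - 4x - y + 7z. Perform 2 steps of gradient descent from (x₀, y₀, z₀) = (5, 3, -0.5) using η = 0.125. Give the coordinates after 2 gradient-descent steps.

(3.6875, 0.9375, -1.8125)

∇E = (2x - 4, 4y - 1, 2z + 7)
(x₁, y₁, z₁) = (5, 3, -0.5) − 0.125·(6, 11, 6) = (4.25, 1.625, -1.25)
(x₂, y₂, z₂) = (4.25, 1.625, -1.25) − 0.125·(4.5, 5.5, 4.5) = (3.6875, 0.9375, -1.8125)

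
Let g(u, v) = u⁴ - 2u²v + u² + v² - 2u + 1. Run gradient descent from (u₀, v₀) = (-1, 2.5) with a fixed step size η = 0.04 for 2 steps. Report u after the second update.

-1.12331008

∇g = (4u³ - 4uv + 2u - 2, -2u² + 2v)
Step 1: at (-1, 2.5), ∇g = (2, 3) → (-1, 2.5) − 0.04·(2, 3) = (-1.08, 2.38)
Step 2: at (-1.08, 2.38), ∇g = (1.082752, 2.4272) → (-1.08, 2.38) − 0.04·(1.082752, 2.4272) = (-1.12331008, 2.282912)
u = -1.12331008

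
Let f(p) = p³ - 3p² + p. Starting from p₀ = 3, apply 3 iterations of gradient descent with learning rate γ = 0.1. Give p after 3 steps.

1.857

f′(p) = 3p² - 6p + 1
Step 1: f′(3) = 10; p₁ = 3 − 0.1·10 = 2
Step 2: f′(2) = 1; p₂ = 2 − 0.1·1 = 1.9
Step 3: f′(1.9) = 0.43; p₃ = 1.9 − 0.1·0.43 = 1.857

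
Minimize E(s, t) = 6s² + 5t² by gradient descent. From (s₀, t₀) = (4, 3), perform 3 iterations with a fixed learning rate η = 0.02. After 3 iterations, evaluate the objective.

∇E = (12s, 10t)
Step 1: at (4, 3), ∇E = (48, 30) → (4, 3) − 0.02·(48, 30) = (3.04, 2.4)
Step 2: at (3.04, 2.4), ∇E = (36.48, 24) → (3.04, 2.4) − 0.02·(36.48, 24) = (2.3104, 1.92)
Step 3: at (2.3104, 1.92), ∇E = (27.7248, 19.2) → (2.3104, 1.92) − 0.02·(27.7248, 19.2) = (1.755904, 1.536)
E(1.755904, 1.536) = 30.295673143296

30.295673143296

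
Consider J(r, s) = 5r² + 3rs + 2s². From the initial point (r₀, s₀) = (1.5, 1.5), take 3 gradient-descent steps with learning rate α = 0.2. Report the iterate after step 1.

(-2.4, -0.6)

∇J = (10r + 3s, 3r + 4s)
(r₁, s₁) = (1.5, 1.5) − 0.2·(19.5, 10.5) = (-2.4, -0.6)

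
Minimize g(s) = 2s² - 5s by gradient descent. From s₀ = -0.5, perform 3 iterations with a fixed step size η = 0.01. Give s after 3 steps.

g′(s) = 4s - 5
s₁ = -0.5 − 0.01·(-7) = -0.43
s₂ = -0.43 − 0.01·(-6.72) = -0.3628
s₃ = -0.3628 − 0.01·(-6.4512) = -0.298288

-0.298288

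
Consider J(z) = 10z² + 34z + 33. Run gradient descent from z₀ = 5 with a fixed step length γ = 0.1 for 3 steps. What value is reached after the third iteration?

-8.4

J′(z) = 20z + 34
z₁ = 5 − 0.1·134 = -8.4
z₂ = -8.4 − 0.1·(-134) = 5
z₃ = 5 − 0.1·134 = -8.4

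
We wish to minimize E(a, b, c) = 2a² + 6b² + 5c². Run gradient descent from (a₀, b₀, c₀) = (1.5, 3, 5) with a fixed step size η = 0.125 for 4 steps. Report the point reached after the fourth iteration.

(0.09375, 0.1875, 0.01953125)

∇E = (4a, 12b, 10c)
Step 1: at (1.5, 3, 5), ∇E = (6, 36, 50) → (1.5, 3, 5) − 0.125·(6, 36, 50) = (0.75, -1.5, -1.25)
Step 2: at (0.75, -1.5, -1.25), ∇E = (3, -18, -12.5) → (0.75, -1.5, -1.25) − 0.125·(3, -18, -12.5) = (0.375, 0.75, 0.3125)
Step 3: at (0.375, 0.75, 0.3125), ∇E = (1.5, 9, 3.125) → (0.375, 0.75, 0.3125) − 0.125·(1.5, 9, 3.125) = (0.1875, -0.375, -0.078125)
Step 4: at (0.1875, -0.375, -0.078125), ∇E = (0.75, -4.5, -0.78125) → (0.1875, -0.375, -0.078125) − 0.125·(0.75, -4.5, -0.78125) = (0.09375, 0.1875, 0.01953125)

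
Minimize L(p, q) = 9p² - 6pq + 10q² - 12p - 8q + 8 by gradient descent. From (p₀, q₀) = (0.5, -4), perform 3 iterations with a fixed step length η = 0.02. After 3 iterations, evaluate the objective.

∇L = (18p - 6q - 12, -6p + 20q - 8)
Step 1: at (0.5, -4), ∇L = (21, -91) → (0.5, -4) − 0.02·(21, -91) = (0.08, -2.18)
Step 2: at (0.08, -2.18), ∇L = (2.52, -52.08) → (0.08, -2.18) − 0.02·(2.52, -52.08) = (0.0296, -1.1384)
Step 3: at (0.0296, -1.1384), ∇L = (-4.6368, -30.9456) → (0.0296, -1.1384) − 0.02·(-4.6368, -30.9456) = (0.122336, -0.519488)
L(0.122336, -0.519488) = 13.902557197312

13.902557197312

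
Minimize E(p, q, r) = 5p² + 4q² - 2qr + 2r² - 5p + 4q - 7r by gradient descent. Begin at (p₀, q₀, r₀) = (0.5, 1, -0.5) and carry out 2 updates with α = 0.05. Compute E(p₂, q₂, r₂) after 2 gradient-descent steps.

∇E = (10p - 5, 8q - 2r + 4, -2q + 4r - 7)
(p₁, q₁, r₁) = (0.5, 1, -0.5) − 0.05·(0, 13, -11) = (0.5, 0.35, 0.05)
(p₂, q₂, r₂) = (0.5, 0.35, 0.05) − 0.05·(0, 6.7, -7.5) = (0.5, 0.015, 0.425)
E(0.5, 0.015, 0.425) = -3.8156

-3.8156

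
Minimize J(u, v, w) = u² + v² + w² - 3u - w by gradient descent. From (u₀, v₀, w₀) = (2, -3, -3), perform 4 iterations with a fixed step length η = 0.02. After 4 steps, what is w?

∇J = (2u - 3, 2v, 2w - 1)
(u₁, v₁, w₁) = (2, -3, -3) − 0.02·(1, -6, -7) = (1.98, -2.88, -2.86)
(u₂, v₂, w₂) = (1.98, -2.88, -2.86) − 0.02·(0.96, -5.76, -6.72) = (1.9608, -2.7648, -2.7256)
(u₃, v₃, w₃) = (1.9608, -2.7648, -2.7256) − 0.02·(0.9216, -5.5296, -6.4512) = (1.942368, -2.654208, -2.596576)
(u₄, v₄, w₄) = (1.942368, -2.654208, -2.596576) − 0.02·(0.884736, -5.308416, -6.193152) = (1.92467328, -2.54803968, -2.47271296)
w = -2.47271296

-2.47271296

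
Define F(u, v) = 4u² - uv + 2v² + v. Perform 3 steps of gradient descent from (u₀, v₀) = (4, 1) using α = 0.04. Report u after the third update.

1.337408

∇F = (8u - v, -u + 4v + 1)
(u₁, v₁) = (4, 1) − 0.04·(31, 1) = (2.76, 0.96)
(u₂, v₂) = (2.76, 0.96) − 0.04·(21.12, 2.08) = (1.9152, 0.8768)
(u₃, v₃) = (1.9152, 0.8768) − 0.04·(14.4448, 2.592) = (1.337408, 0.77312)
u = 1.337408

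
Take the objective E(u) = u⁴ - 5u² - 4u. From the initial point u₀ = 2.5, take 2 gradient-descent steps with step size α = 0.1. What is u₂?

E′(u) = 4u³ - 10u - 4
Step 1: E′(2.5) = 33.5; u₁ = 2.5 − 0.1·33.5 = -0.85
Step 2: E′(-0.85) = 2.0435; u₂ = -0.85 − 0.1·2.0435 = -1.05435

-1.05435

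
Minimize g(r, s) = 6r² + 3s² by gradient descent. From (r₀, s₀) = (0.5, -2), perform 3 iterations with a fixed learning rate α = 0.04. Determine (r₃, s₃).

(0.070304, -0.877952)

∇g = (12r, 6s)
(r₁, s₁) = (0.5, -2) − 0.04·(6, -12) = (0.26, -1.52)
(r₂, s₂) = (0.26, -1.52) − 0.04·(3.12, -9.12) = (0.1352, -1.1552)
(r₃, s₃) = (0.1352, -1.1552) − 0.04·(1.6224, -6.9312) = (0.070304, -0.877952)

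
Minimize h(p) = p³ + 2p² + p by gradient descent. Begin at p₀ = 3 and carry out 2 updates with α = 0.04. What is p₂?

h′(p) = 3p² + 4p + 1
p₁ = 3 − 0.04·40 = 1.4
p₂ = 1.4 − 0.04·12.48 = 0.9008

0.9008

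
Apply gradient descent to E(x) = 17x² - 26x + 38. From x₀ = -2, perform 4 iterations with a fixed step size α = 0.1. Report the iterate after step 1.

7.4

E′(x) = 34x - 26
Step 1: E′(-2) = -94; x₁ = -2 − 0.1·(-94) = 7.4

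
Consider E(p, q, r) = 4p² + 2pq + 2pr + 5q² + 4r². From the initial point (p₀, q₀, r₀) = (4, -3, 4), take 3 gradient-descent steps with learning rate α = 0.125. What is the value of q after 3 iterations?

-0.109375

∇E = (8p + 2q + 2r, 2p + 10q, 2p + 8r)
Step 1: at (4, -3, 4), ∇E = (34, -22, 40) → (4, -3, 4) − 0.125·(34, -22, 40) = (-0.25, -0.25, -1)
Step 2: at (-0.25, -0.25, -1), ∇E = (-4.5, -3, -8.5) → (-0.25, -0.25, -1) − 0.125·(-4.5, -3, -8.5) = (0.3125, 0.125, 0.0625)
Step 3: at (0.3125, 0.125, 0.0625), ∇E = (2.875, 1.875, 1.125) → (0.3125, 0.125, 0.0625) − 0.125·(2.875, 1.875, 1.125) = (-0.046875, -0.109375, -0.078125)
q = -0.109375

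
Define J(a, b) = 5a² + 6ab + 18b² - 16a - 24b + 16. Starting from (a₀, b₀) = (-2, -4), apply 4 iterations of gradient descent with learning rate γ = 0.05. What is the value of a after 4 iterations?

0.493

∇J = (10a + 6b - 16, 6a + 36b - 24)
(a₁, b₁) = (-2, -4) − 0.05·(-60, -180) = (1, 5)
(a₂, b₂) = (1, 5) − 0.05·(24, 162) = (-0.2, -3.1)
(a₃, b₃) = (-0.2, -3.1) − 0.05·(-36.6, -136.8) = (1.63, 3.74)
(a₄, b₄) = (1.63, 3.74) − 0.05·(22.74, 120.42) = (0.493, -2.281)
a = 0.493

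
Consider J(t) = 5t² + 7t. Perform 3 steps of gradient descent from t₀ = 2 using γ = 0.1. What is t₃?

-0.7

J′(t) = 10t + 7
Step 1: J′(2) = 27; t₁ = 2 − 0.1·27 = -0.7
Step 2: J′(-0.7) = 0; t₂ = -0.7 − 0.1·0 = -0.7
Step 3: J′(-0.7) = 0; t₃ = -0.7 − 0.1·0 = -0.7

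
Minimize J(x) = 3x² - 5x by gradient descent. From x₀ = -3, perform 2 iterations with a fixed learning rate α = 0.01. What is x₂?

J′(x) = 6x - 5
Step 1: J′(-3) = -23; x₁ = -3 − 0.01·(-23) = -2.77
Step 2: J′(-2.77) = -21.62; x₂ = -2.77 − 0.01·(-21.62) = -2.5538

-2.5538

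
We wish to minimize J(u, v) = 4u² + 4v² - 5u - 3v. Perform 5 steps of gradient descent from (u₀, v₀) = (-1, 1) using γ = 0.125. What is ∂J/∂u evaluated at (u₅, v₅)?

∇J = (8u - 5, 8v - 3)
Step 1: at (-1, 1), ∇J = (-13, 5) → (-1, 1) − 0.125·(-13, 5) = (0.625, 0.375)
Step 2: at (0.625, 0.375), ∇J = (0, 0) → (0.625, 0.375) − 0.125·(0, 0) = (0.625, 0.375)
Step 3: at (0.625, 0.375), ∇J = (0, 0) → (0.625, 0.375) − 0.125·(0, 0) = (0.625, 0.375)
Step 4: at (0.625, 0.375), ∇J = (0, 0) → (0.625, 0.375) − 0.125·(0, 0) = (0.625, 0.375)
Step 5: at (0.625, 0.375), ∇J = (0, 0) → (0.625, 0.375) − 0.125·(0, 0) = (0.625, 0.375)
∂J/∂u at (0.625, 0.375) = 0

0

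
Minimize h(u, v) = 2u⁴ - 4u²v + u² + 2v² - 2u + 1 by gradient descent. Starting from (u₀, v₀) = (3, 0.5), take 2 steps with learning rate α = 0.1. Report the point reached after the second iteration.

(4442.2256, 129.076)

∇h = (8u³ - 8uv + 2u - 2, -4u² + 4v)
(u₁, v₁) = (3, 0.5) − 0.1·(208, -34) = (-17.8, 3.9)
(u₂, v₂) = (-17.8, 3.9) − 0.1·(-44600.256, -1251.76) = (4442.2256, 129.076)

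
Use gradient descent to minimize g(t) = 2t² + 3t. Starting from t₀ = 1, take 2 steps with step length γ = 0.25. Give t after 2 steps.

-0.75

g′(t) = 4t + 3
Step 1: g′(1) = 7; t₁ = 1 − 0.25·7 = -0.75
Step 2: g′(-0.75) = 0; t₂ = -0.75 − 0.25·0 = -0.75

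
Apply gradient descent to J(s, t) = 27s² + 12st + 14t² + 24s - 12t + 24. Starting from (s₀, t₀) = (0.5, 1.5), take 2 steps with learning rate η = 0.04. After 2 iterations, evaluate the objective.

∇J = (54s + 12t + 24, 12s + 28t - 12)
(s₁, t₁) = (0.5, 1.5) − 0.04·(69, 36) = (-2.26, 0.06)
(s₂, t₂) = (-2.26, 0.06) − 0.04·(-97.32, -37.44) = (1.6328, 1.5576)
J(1.6328, 1.5576) = 180.96360768

180.96360768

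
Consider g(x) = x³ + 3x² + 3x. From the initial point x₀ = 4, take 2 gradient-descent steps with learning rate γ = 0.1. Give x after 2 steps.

g′(x) = 3x² + 6x + 3
x₁ = 4 − 0.1·75 = -3.5
x₂ = -3.5 − 0.1·18.75 = -5.375

-5.375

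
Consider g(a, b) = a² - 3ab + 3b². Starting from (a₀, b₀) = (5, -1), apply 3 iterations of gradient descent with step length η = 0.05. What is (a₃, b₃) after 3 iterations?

(3.633375, 1.069625)

∇g = (2a - 3b, -3a + 6b)
Step 1: at (5, -1), ∇g = (13, -21) → (5, -1) − 0.05·(13, -21) = (4.35, 0.05)
Step 2: at (4.35, 0.05), ∇g = (8.55, -12.75) → (4.35, 0.05) − 0.05·(8.55, -12.75) = (3.9225, 0.6875)
Step 3: at (3.9225, 0.6875), ∇g = (5.7825, -7.6425) → (3.9225, 0.6875) − 0.05·(5.7825, -7.6425) = (3.633375, 1.069625)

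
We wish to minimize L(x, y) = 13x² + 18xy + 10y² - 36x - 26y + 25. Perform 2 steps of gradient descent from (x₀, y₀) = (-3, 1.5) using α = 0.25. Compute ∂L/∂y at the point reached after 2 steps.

∇L = (26x + 18y - 36, 18x + 20y - 26)
(x₁, y₁) = (-3, 1.5) − 0.25·(-87, -50) = (18.75, 14)
(x₂, y₂) = (18.75, 14) − 0.25·(703.5, 591.5) = (-157.125, -133.875)
∂L/∂y at (-157.125, -133.875) = -5531.75

-5531.75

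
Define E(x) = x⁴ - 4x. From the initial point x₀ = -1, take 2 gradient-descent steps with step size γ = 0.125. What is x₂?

E′(x) = 4x³ - 4
x₁ = -1 − 0.125·(-8) = 0
x₂ = 0 − 0.125·(-4) = 0.5

0.5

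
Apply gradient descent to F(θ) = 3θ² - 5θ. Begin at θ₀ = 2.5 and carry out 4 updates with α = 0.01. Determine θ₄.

2.1345816

F′(θ) = 6θ - 5
θ₁ = 2.5 − 0.01·10 = 2.4
θ₂ = 2.4 − 0.01·9.4 = 2.306
θ₃ = 2.306 − 0.01·8.836 = 2.21764
θ₄ = 2.21764 − 0.01·8.30584 = 2.1345816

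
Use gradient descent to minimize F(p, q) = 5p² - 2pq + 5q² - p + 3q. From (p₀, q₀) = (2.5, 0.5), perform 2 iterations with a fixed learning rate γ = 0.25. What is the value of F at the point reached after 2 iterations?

154

∇F = (10p - 2q - 1, -2p + 10q + 3)
Step 1: at (2.5, 0.5), ∇F = (23, 3) → (2.5, 0.5) − 0.25·(23, 3) = (-3.25, -0.25)
Step 2: at (-3.25, -0.25), ∇F = (-33, 7) → (-3.25, -0.25) − 0.25·(-33, 7) = (5, -2)
F(5, -2) = 154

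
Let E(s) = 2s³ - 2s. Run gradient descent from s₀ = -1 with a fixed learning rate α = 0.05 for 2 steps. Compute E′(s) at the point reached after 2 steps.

E′(s) = 6s² - 2
Step 1: E′(-1) = 4; s₁ = -1 − 0.05·4 = -1.2
Step 2: E′(-1.2) = 6.64; s₂ = -1.2 − 0.05·6.64 = -1.532
E′(s) at (-1.532) = 12.082144

12.082144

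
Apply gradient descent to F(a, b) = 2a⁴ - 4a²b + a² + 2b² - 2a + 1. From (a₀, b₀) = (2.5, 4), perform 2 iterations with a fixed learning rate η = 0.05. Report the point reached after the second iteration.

∇F = (8a³ - 8ab + 2a - 2, -4a² + 4b)
Step 1: at (2.5, 4), ∇F = (48, -9) → (2.5, 4) − 0.05·(48, -9) = (0.1, 4.45)
Step 2: at (0.1, 4.45), ∇F = (-5.352, 17.76) → (0.1, 4.45) − 0.05·(-5.352, 17.76) = (0.3676, 3.562)

(0.3676, 3.562)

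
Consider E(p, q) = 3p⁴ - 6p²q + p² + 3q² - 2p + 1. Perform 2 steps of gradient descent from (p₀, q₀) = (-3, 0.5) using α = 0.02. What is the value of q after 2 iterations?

∇E = (12p³ - 12pq + 2p - 2, -6p² + 6q)
(p₁, q₁) = (-3, 0.5) − 0.02·(-314, -51) = (3.28, 1.52)
(p₂, q₂) = (3.28, 1.52) − 0.02·(368.183424, -55.4304) = (-4.08366848, 2.628608)
q = 2.628608

2.628608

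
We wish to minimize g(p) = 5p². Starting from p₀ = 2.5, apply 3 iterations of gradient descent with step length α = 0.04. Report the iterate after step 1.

g′(p) = 10p
Step 1: g′(2.5) = 25; p₁ = 2.5 − 0.04·25 = 1.5

1.5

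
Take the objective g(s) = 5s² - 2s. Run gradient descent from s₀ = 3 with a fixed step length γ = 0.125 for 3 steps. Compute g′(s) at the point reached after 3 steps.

g′(s) = 10s - 2
Step 1: g′(3) = 28; s₁ = 3 − 0.125·28 = -0.5
Step 2: g′(-0.5) = -7; s₂ = -0.5 − 0.125·(-7) = 0.375
Step 3: g′(0.375) = 1.75; s₃ = 0.375 − 0.125·1.75 = 0.15625
g′(s) at (0.15625) = -0.4375

-0.4375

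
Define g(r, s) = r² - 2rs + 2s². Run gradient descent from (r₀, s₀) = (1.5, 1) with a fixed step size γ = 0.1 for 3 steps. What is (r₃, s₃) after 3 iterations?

∇g = (2r - 2s, -2r + 4s)
(r₁, s₁) = (1.5, 1) − 0.1·(1, 1) = (1.4, 0.9)
(r₂, s₂) = (1.4, 0.9) − 0.1·(1, 0.8) = (1.3, 0.82)
(r₃, s₃) = (1.3, 0.82) − 0.1·(0.96, 0.68) = (1.204, 0.752)

(1.204, 0.752)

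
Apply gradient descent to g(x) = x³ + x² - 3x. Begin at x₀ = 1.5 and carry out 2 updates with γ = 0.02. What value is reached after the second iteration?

1.2586065

g′(x) = 3x² + 2x - 3
Step 1: g′(1.5) = 6.75; x₁ = 1.5 − 0.02·6.75 = 1.365
Step 2: g′(1.365) = 5.319675; x₂ = 1.365 − 0.02·5.319675 = 1.2586065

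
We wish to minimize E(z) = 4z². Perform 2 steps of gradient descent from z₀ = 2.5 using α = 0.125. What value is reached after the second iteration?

E′(z) = 8z
z₁ = 2.5 − 0.125·20 = 0
z₂ = 0 − 0.125·0 = 0

0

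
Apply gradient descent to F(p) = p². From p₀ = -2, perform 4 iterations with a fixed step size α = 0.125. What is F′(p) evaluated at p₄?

-1.265625

F′(p) = 2p
p₁ = -2 − 0.125·(-4) = -1.5
p₂ = -1.5 − 0.125·(-3) = -1.125
p₃ = -1.125 − 0.125·(-2.25) = -0.84375
p₄ = -0.84375 − 0.125·(-1.6875) = -0.6328125
F′(p) at (-0.6328125) = -1.265625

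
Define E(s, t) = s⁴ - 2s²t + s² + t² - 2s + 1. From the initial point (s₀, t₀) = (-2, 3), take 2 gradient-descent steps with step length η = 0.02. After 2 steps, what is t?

3.036736

∇E = (4s³ - 4st + 2s - 2, -2s² + 2t)
Step 1: at (-2, 3), ∇E = (-14, -2) → (-2, 3) − 0.02·(-14, -2) = (-1.72, 3.04)
Step 2: at (-1.72, 3.04), ∇E = (-4.878592, 0.1632) → (-1.72, 3.04) − 0.02·(-4.878592, 0.1632) = (-1.62242816, 3.036736)
t = 3.036736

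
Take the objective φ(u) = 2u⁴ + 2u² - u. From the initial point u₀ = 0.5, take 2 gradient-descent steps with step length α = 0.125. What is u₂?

φ′(u) = 8u³ + 4u - 1
Step 1: φ′(0.5) = 2; u₁ = 0.5 − 0.125·2 = 0.25
Step 2: φ′(0.25) = 0.125; u₂ = 0.25 − 0.125·0.125 = 0.234375

0.234375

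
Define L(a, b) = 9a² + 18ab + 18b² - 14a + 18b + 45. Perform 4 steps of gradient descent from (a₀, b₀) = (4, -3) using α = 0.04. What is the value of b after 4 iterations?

∇L = (18a + 18b - 14, 18a + 36b + 18)
Step 1: at (4, -3), ∇L = (4, -18) → (4, -3) − 0.04·(4, -18) = (3.84, -2.28)
Step 2: at (3.84, -2.28), ∇L = (14.08, 5.04) → (3.84, -2.28) − 0.04·(14.08, 5.04) = (3.2768, -2.4816)
Step 3: at (3.2768, -2.4816), ∇L = (0.3136, -12.3552) → (3.2768, -2.4816) − 0.04·(0.3136, -12.3552) = (3.264256, -1.987392)
Step 4: at (3.264256, -1.987392), ∇L = (8.983552, 5.210496) → (3.264256, -1.987392) − 0.04·(8.983552, 5.210496) = (2.90491392, -2.19581184)
b = -2.19581184

-2.19581184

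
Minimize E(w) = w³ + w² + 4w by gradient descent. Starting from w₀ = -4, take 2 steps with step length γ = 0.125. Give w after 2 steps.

E′(w) = 3w² + 2w + 4
Step 1: E′(-4) = 44; w₁ = -4 − 0.125·44 = -9.5
Step 2: E′(-9.5) = 255.75; w₂ = -9.5 − 0.125·255.75 = -41.46875

-41.46875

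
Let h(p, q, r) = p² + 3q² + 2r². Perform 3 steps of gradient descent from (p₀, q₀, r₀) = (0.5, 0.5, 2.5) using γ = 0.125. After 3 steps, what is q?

∇h = (2p, 6q, 4r)
Step 1: at (0.5, 0.5, 2.5), ∇h = (1, 3, 10) → (0.5, 0.5, 2.5) − 0.125·(1, 3, 10) = (0.375, 0.125, 1.25)
Step 2: at (0.375, 0.125, 1.25), ∇h = (0.75, 0.75, 5) → (0.375, 0.125, 1.25) − 0.125·(0.75, 0.75, 5) = (0.28125, 0.03125, 0.625)
Step 3: at (0.28125, 0.03125, 0.625), ∇h = (0.5625, 0.1875, 2.5) → (0.28125, 0.03125, 0.625) − 0.125·(0.5625, 0.1875, 2.5) = (0.2109375, 0.0078125, 0.3125)
q = 0.0078125

0.0078125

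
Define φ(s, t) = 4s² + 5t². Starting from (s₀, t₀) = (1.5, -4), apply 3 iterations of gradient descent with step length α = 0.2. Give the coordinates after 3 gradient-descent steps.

(-0.324, 4)

∇φ = (8s, 10t)
(s₁, t₁) = (1.5, -4) − 0.2·(12, -40) = (-0.9, 4)
(s₂, t₂) = (-0.9, 4) − 0.2·(-7.2, 40) = (0.54, -4)
(s₃, t₃) = (0.54, -4) − 0.2·(4.32, -40) = (-0.324, 4)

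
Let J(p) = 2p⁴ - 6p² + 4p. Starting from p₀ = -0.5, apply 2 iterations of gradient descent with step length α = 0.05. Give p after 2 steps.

J′(p) = 8p³ - 12p + 4
Step 1: J′(-0.5) = 9; p₁ = -0.5 − 0.05·9 = -0.95
Step 2: J′(-0.95) = 8.541; p₂ = -0.95 − 0.05·8.541 = -1.37705

-1.37705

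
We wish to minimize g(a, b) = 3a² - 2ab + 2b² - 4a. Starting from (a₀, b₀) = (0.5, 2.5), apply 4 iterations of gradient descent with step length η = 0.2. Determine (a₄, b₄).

∇g = (6a - 2b - 4, -2a + 4b)
Step 1: at (0.5, 2.5), ∇g = (-6, 9) → (0.5, 2.5) − 0.2·(-6, 9) = (1.7, 0.7)
Step 2: at (1.7, 0.7), ∇g = (4.8, -0.6) → (1.7, 0.7) − 0.2·(4.8, -0.6) = (0.74, 0.82)
Step 3: at (0.74, 0.82), ∇g = (-1.2, 1.8) → (0.74, 0.82) − 0.2·(-1.2, 1.8) = (0.98, 0.46)
Step 4: at (0.98, 0.46), ∇g = (0.96, -0.12) → (0.98, 0.46) − 0.2·(0.96, -0.12) = (0.788, 0.484)

(0.788, 0.484)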